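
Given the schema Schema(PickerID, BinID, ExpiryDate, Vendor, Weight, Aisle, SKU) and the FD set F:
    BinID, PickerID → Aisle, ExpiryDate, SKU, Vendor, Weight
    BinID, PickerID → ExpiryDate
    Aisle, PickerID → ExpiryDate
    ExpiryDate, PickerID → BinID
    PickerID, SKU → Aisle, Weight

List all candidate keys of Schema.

No FD produces {PickerID}, so it must be in every candidate key.
{Aisle, PickerID}⁺ = {Aisle, BinID, ExpiryDate, PickerID, SKU, Vendor, Weight}, which is every attribute, so {Aisle, PickerID} is a candidate key.
{BinID, PickerID}⁺ = {Aisle, BinID, ExpiryDate, PickerID, SKU, Vendor, Weight}, which is every attribute, so {BinID, PickerID} is a candidate key.
{ExpiryDate, PickerID}⁺ = {Aisle, BinID, ExpiryDate, PickerID, SKU, Vendor, Weight}, which is every attribute, so {ExpiryDate, PickerID} is a candidate key.
{PickerID, SKU}⁺ = {Aisle, BinID, ExpiryDate, PickerID, SKU, Vendor, Weight}, which is every attribute, so {PickerID, SKU} is a candidate key.
No proper subset of any of these is a key, and no other minimal superkey exists.

{Aisle, PickerID}, {BinID, PickerID}, {ExpiryDate, PickerID}, {PickerID, SKU}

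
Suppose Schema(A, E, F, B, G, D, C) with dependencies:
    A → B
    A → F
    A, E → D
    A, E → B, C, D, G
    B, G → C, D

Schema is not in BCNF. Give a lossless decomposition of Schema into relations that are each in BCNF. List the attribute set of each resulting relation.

Candidate key of the original relation: {A, E}.
In {A, B, C, D, E, F, G}, {A} is not a superkey ({A}⁺ restricted to this set is {A, B, F}), so split on A → B, F into {A, B, F} and {A, C, D, E, G}.
{A, B, F} has no BCNF violation.
In {A, C, D, E, G}, {A, G} is not a superkey ({A, G}⁺ restricted to this set is {A, C, D, G}), so split on A, G → C, D into {A, C, D, G} and {A, E, G}.
{A, C, D, G} has no BCNF violation.
{A, E, G} has no BCNF violation.

{A, B, F}; {A, C, D, G}; {A, E, G}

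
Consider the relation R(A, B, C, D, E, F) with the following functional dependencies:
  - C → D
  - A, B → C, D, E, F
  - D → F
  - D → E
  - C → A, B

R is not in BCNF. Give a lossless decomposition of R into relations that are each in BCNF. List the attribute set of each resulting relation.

{A, B, C, D}; {D, E, F}

Candidate keys of the original relation: {A, B}, {C}.
In {A, B, C, D, E, F}, {D} is not a superkey ({D}⁺ restricted to this set is {D, E, F}), so split on D → E, F into {D, E, F} and {A, B, C, D}.
{D, E, F}: every determinant is a superkey — BCNF.
{A, B, C, D}: every determinant is a superkey — BCNF.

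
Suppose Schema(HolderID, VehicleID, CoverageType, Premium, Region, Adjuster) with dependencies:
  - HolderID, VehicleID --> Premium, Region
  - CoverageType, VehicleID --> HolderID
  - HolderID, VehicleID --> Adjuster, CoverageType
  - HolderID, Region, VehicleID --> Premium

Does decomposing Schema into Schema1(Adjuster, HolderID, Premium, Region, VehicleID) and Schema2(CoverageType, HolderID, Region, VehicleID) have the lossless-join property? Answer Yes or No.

Yes

Common attributes: {HolderID, Region, VehicleID}; their closure is {Adjuster, CoverageType, HolderID, Premium, Region, VehicleID}.
Since Schema1 ⊆ {Adjuster, CoverageType, HolderID, Premium, Region, VehicleID}, the intersection is a superkey of Schema1; the decomposition is lossless.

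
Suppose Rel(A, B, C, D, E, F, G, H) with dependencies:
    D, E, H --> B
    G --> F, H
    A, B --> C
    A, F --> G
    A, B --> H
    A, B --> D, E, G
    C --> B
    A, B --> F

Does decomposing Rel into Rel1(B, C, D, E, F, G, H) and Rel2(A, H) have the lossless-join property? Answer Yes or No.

The shared attributes are {H} and {H}⁺ = {H}.
The closure covers neither Rel1 nor Rel2 entirely; the join is not lossless.

No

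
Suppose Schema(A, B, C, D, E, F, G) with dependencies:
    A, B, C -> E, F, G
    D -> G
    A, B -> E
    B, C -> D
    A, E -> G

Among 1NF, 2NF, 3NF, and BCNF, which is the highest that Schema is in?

Candidate key: {A, B, C}. Prime attributes: {A, B, C}.
D -> G breaks BCNF: {D}⁺ = {D, G}, so {D} is not a superkey.
Because {G} is non-prime and the left side of D -> G is not a superkey, the relation is not in 3NF.
{A, B} is a proper subset of the key {A, B, C}, and {A, B}⁺ contains the non-prime attributes {E, G} — a partial dependency, so 2NF is violated.

1NF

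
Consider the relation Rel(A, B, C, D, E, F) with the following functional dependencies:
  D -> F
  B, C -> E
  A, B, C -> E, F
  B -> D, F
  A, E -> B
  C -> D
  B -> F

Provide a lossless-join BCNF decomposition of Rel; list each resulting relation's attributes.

Candidate keys of the original relation: {A, B, C}, {A, C, E}.
In {A, B, C, D, E, F}, {D} is not a superkey ({D}⁺ restricted to this set is {D, F}), so split on D -> F into {D, F} and {A, B, C, D, E}.
{D, F} is in BCNF.
In {A, B, C, D, E}, {B, C} is not a superkey ({B, C}⁺ restricted to this set is {B, C, D, E}), so split on B, C -> D, E into {B, C, D, E} and {A, B, C}.
In {B, C, D, E}, {B} is not a superkey ({B}⁺ restricted to this set is {B, D}), so split on B -> D into {B, D} and {B, C, E}.
{B, D} is in BCNF.
{B, C, E} is in BCNF.
{A, B, C} is in BCNF.

{A, B, C}; {B, C, E}; {B, D}; {D, F}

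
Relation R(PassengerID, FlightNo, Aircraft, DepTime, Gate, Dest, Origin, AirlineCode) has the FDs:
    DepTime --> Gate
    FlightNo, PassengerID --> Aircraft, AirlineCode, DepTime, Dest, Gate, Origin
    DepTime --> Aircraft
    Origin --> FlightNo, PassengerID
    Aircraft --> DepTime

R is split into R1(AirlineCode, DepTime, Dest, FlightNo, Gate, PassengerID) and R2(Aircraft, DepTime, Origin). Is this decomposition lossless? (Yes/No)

The shared attributes are {DepTime} and {DepTime}⁺ = {Aircraft, DepTime, Gate}.
The closure covers neither R1 nor R2 entirely; the join is not lossless.

No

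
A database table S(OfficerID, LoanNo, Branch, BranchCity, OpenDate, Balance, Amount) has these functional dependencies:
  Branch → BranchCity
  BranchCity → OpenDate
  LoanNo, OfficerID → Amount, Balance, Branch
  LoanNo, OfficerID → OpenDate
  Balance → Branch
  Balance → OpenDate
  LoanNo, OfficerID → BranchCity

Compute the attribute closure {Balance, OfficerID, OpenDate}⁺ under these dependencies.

Start with {Balance, OfficerID, OpenDate}.
Balance → Branch applies; add {Branch} → now {Balance, Branch, OfficerID, OpenDate}.
Branch → BranchCity applies; add {BranchCity} → now {Balance, Branch, BranchCity, OfficerID, OpenDate}.
No further FD applies.

{Balance, Branch, BranchCity, OfficerID, OpenDate}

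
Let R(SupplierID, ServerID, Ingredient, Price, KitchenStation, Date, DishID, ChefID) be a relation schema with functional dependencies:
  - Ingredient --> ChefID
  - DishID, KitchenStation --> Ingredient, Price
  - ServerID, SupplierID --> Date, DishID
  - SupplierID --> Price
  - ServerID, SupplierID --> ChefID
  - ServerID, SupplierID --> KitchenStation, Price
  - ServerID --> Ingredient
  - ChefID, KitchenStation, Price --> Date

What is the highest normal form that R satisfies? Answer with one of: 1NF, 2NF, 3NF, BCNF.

Candidate key: {ServerID, SupplierID}. Prime attributes: {ServerID, SupplierID}.
Ingredient --> ChefID: {Ingredient}⁺ = {ChefID, Ingredient}, which is not all of the attributes, so the left side is not a superkey — BCNF is violated.
Ingredient --> ChefID has non-prime {ChefID} on the right and a non-superkey on the left, so 3NF fails.
Since {ServerID} ⊂ {ServerID, SupplierID} and {ServerID}⁺ ⊇ {ChefID, Ingredient} with {ChefID, Ingredient} non-prime, there is a partial dependency; 2NF fails.

1NF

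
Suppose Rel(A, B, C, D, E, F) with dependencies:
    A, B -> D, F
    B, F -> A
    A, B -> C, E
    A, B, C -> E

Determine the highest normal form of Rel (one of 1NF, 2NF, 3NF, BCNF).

BCNF

Candidate keys: {A, B}, {B, F}. Prime attributes: {A, B, F}.
Every FD has a superkey on the left, so the relation is in BCNF.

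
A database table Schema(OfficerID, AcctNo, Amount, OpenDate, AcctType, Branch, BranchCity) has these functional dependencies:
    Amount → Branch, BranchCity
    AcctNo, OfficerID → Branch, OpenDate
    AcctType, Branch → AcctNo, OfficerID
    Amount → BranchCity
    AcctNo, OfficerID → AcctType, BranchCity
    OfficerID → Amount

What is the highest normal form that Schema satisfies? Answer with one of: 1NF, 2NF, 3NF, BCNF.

1NF

Candidate keys: {AcctNo, OfficerID}, {AcctType, Amount}, {AcctType, Branch}, {AcctType, OfficerID}. Prime attributes: {AcctNo, AcctType, Amount, Branch, OfficerID}.
Amount → Branch, BranchCity breaks BCNF: {Amount}⁺ = {Amount, Branch, BranchCity}, so {Amount} is not a superkey.
Amount → Branch, BranchCity determines the non-prime attribute {BranchCity} from a non-superkey — 3NF is violated.
The proper key subset {OfficerID} of {AcctNo, OfficerID} determines non-prime {BranchCity}, so the relation is not even in 2NF.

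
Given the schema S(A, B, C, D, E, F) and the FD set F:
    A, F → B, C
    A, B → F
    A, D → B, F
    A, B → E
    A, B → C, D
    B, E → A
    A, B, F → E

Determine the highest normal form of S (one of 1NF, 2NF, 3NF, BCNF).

Candidate keys: {A, B}, {A, D}, {A, F}, {B, E}. Prime attributes: {A, B, D, E, F}.
Each dependency's left side is a superkey — BCNF holds.

BCNF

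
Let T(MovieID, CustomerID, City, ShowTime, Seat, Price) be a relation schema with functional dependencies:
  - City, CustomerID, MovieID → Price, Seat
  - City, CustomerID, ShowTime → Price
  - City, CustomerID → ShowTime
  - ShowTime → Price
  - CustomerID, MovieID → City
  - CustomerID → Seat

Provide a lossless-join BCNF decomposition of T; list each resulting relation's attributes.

Candidate key of the original relation: {CustomerID, MovieID}.
Within {City, CustomerID, MovieID, Price, Seat, ShowTime}: {City, CustomerID, ShowTime}⁺ ∩ {City, CustomerID, MovieID, Price, Seat, ShowTime} = {City, CustomerID, Price, Seat, ShowTime}, not the whole set, so City, CustomerID, ShowTime → Price, Seat violates BCNF; decompose into {City, CustomerID, Price, Seat, ShowTime} and {City, CustomerID, MovieID, ShowTime}.
Within {City, CustomerID, Price, Seat, ShowTime}: {ShowTime}⁺ ∩ {City, CustomerID, Price, Seat, ShowTime} = {Price, ShowTime}, not the whole set, so ShowTime → Price violates BCNF; decompose into {Price, ShowTime} and {City, CustomerID, Seat, ShowTime}.
{Price, ShowTime}: every determinant is a superkey — BCNF.
Within {City, CustomerID, Seat, ShowTime}: {CustomerID}⁺ ∩ {City, CustomerID, Seat, ShowTime} = {CustomerID, Seat}, not the whole set, so CustomerID → Seat violates BCNF; decompose into {CustomerID, Seat} and {City, CustomerID, ShowTime}.
{CustomerID, Seat}: every determinant is a superkey — BCNF.
{City, CustomerID, ShowTime}: every determinant is a superkey — BCNF.
Within {City, CustomerID, MovieID, ShowTime}: {City, CustomerID}⁺ ∩ {City, CustomerID, MovieID, ShowTime} = {City, CustomerID, ShowTime}, not the whole set, so City, CustomerID → ShowTime violates BCNF; decompose into {City, CustomerID, ShowTime} and {City, CustomerID, MovieID}.
{City, CustomerID, ShowTime}: every determinant is a superkey — BCNF.
{City, CustomerID, MovieID}: every determinant is a superkey — BCNF.

{City, CustomerID, MovieID}; {City, CustomerID, ShowTime}; {CustomerID, Seat}; {Price, ShowTime}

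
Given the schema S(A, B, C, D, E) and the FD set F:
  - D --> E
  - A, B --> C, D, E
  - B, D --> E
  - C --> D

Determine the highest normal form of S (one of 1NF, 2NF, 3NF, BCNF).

2NF

Candidate key: {A, B}. Prime attributes: {A, B}.
For D --> E we have {D}⁺ = {D, E}; {D} is not a superkey, so BCNF fails.
D --> E determines the non-prime attribute {E} from a non-superkey — 3NF is violated.
Checking every proper subset of each key, none determines a non-prime attribute — 2NF is satisfied.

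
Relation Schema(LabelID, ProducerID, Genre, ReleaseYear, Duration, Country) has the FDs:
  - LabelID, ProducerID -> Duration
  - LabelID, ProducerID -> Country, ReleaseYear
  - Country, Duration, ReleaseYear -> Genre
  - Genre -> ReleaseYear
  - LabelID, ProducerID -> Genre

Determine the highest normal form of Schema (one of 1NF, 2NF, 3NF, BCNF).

2NF

Candidate key: {LabelID, ProducerID}. Prime attributes: {LabelID, ProducerID}.
Country, Duration, ReleaseYear -> Genre: {Country, Duration, ReleaseYear}⁺ = {Country, Duration, Genre, ReleaseYear}, which is not all of the attributes, so the left side is not a superkey — BCNF is violated.
Country, Duration, ReleaseYear -> Genre determines the non-prime attribute {Genre} from a non-superkey — 3NF is violated.
No non-prime attribute depends on a proper subset of any candidate key, so 2NF holds.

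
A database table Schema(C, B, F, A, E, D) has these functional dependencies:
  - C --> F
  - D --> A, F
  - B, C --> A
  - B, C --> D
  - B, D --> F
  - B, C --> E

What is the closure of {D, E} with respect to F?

{A, D, E, F}

Start with {D, E}.
D --> A, F applies; add {A, F} → now {A, D, E, F}.
No further FD applies.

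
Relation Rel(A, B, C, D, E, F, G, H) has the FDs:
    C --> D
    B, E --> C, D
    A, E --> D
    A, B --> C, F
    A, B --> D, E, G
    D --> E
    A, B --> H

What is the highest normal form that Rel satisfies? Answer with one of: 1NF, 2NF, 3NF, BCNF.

Candidate key: {A, B}. Prime attributes: {A, B}.
C --> D breaks BCNF: {C}⁺ = {C, D, E}, so {C} is not a superkey.
C --> D has non-prime {D} on the right and a non-superkey on the left, so 3NF fails.
Checking every proper subset of each key, none determines a non-prime attribute — 2NF is satisfied.

2NF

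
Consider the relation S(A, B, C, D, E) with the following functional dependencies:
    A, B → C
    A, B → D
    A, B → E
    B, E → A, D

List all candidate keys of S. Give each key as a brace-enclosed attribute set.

{A, B}, {B, E}

No FD produces {B}, so it must be in every candidate key.
{A, B}⁺ = {A, B, C, D, E}, which is every attribute, so {A, B} is a candidate key.
{B, E}⁺ = {A, B, C, D, E}, which is every attribute, so {B, E} is a candidate key.
Any other superkey properly contains one of these, so there are no further candidate keys.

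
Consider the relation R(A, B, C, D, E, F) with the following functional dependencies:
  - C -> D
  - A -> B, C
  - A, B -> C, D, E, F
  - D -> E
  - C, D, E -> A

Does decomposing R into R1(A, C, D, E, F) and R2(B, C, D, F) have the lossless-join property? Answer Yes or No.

R1 ∩ R2 = {C, D, F}; its closure under F is {A, B, C, D, E, F}.
This includes all of R1, so the common attributes are a superkey of R1 — the join is lossless.

Yes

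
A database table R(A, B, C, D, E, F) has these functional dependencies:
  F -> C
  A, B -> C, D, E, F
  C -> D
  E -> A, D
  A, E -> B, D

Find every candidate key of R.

{E}⁺ = {A, B, C, D, E, F} — all of the relation — so {E} is a candidate key.
{A, B}⁺ = {A, B, C, D, E, F} — all of the relation — so {A, B} is a candidate key.
No proper subset of any of these is a key, and no other minimal superkey exists.

{A, B}, {E}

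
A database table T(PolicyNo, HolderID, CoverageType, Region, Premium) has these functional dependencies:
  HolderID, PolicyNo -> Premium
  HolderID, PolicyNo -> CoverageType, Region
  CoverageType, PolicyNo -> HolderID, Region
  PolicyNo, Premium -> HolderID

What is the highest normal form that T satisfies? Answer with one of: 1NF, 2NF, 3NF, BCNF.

Candidate keys: {CoverageType, PolicyNo}, {HolderID, PolicyNo}, {PolicyNo, Premium}. Prime attributes: {CoverageType, HolderID, PolicyNo, Premium}.
Each dependency's left side is a superkey — BCNF holds.

BCNF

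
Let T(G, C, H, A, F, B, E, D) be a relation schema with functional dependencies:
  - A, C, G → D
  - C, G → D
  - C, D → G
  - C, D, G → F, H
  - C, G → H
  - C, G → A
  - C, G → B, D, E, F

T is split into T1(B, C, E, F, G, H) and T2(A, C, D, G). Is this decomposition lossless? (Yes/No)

Common attributes: {C, G}; their closure is {A, B, C, D, E, F, G, H}.
Since T1 ⊆ {A, B, C, D, E, F, G, H}, the intersection is a superkey of T1; the decomposition is lossless.

Yes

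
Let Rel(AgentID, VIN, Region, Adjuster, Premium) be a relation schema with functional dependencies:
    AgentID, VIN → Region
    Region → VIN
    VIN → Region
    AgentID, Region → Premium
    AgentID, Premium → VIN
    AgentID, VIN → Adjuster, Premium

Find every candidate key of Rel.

No FD produces {AgentID}, so it must be in every candidate key.
Closure of {AgentID, Premium} is {Adjuster, AgentID, Premium, Region, VIN}, the whole schema; {AgentID, Premium} is a candidate key.
Closure of {AgentID, Region} is {Adjuster, AgentID, Premium, Region, VIN}, the whole schema; {AgentID, Region} is a candidate key.
Closure of {AgentID, VIN} is {Adjuster, AgentID, Premium, Region, VIN}, the whole schema; {AgentID, VIN} is a candidate key.
Any other superkey properly contains one of these, so there are no further candidate keys.

{AgentID, Premium}, {AgentID, Region}, {AgentID, VIN}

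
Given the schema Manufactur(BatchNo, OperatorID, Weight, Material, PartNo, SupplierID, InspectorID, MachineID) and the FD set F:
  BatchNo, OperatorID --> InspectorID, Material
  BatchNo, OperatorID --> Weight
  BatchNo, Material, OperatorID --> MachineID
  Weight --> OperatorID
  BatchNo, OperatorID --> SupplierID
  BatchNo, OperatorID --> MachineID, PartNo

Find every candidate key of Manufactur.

{BatchNo, OperatorID}, {BatchNo, Weight}

Attributes never on any right-hand side: {BatchNo} — every candidate key must contain it.
{BatchNo, OperatorID} is a candidate key since {BatchNo, OperatorID}⁺ = {BatchNo, InspectorID, MachineID, Material, OperatorID, PartNo, SupplierID, Weight} covers every attribute.
{BatchNo, Weight} is a candidate key since {BatchNo, Weight}⁺ = {BatchNo, InspectorID, MachineID, Material, OperatorID, PartNo, SupplierID, Weight} covers every attribute.
Any other superkey properly contains one of these, so there are no further candidate keys.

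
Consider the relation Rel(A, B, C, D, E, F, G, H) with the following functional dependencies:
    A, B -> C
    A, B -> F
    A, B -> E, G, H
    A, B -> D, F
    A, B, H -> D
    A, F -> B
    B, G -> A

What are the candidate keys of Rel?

{A, B}, {A, F}, {B, G}

{A, B}⁺ = {A, B, C, D, E, F, G, H}, which is every attribute, so {A, B} is a candidate key.
{A, F}⁺ = {A, B, C, D, E, F, G, H}, which is every attribute, so {A, F} is a candidate key.
{B, G}⁺ = {A, B, C, D, E, F, G, H}, which is every attribute, so {B, G} is a candidate key.
These are minimal and exhaustive — every other superkey contains one of them.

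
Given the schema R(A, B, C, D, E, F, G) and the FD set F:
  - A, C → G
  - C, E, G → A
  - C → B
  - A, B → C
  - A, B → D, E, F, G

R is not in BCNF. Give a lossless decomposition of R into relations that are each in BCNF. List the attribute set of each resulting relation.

Candidate keys of the original relation: {A, B}, {A, C}, {C, E, G}.
{A, B, C, D, E, F, G}: {C} determines {B, C} here but is not a superkey — split on C → B, giving {B, C} and {A, C, D, E, F, G}.
{B, C} has no BCNF violation.
{A, C, D, E, F, G} has no BCNF violation.

{A, C, D, E, F, G}; {B, C}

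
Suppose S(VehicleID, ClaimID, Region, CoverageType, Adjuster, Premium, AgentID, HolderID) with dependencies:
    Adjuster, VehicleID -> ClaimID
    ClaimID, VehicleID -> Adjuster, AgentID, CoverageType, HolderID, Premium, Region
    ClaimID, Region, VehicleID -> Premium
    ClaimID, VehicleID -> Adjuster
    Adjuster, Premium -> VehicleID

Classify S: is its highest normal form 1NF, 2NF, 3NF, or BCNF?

Candidate keys: {Adjuster, Premium}, {Adjuster, VehicleID}, {ClaimID, VehicleID}. Prime attributes: {Adjuster, ClaimID, Premium, VehicleID}.
Each dependency's left side is a superkey — BCNF holds.

BCNF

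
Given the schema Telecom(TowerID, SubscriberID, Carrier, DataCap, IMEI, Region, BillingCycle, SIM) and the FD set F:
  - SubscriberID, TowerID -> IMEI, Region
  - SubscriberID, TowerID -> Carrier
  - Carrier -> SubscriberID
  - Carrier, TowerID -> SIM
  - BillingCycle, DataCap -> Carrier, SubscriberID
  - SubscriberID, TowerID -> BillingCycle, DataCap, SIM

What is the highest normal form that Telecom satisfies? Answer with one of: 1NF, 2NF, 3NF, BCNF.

3NF

Candidate keys: {BillingCycle, DataCap, TowerID}, {Carrier, TowerID}, {SubscriberID, TowerID}. Prime attributes: {BillingCycle, Carrier, DataCap, SubscriberID, TowerID}.
Carrier -> SubscriberID breaks BCNF: {Carrier}⁺ = {Carrier, SubscriberID}, so {Carrier} is not a superkey.
Its right-hand attributes {SubscriberID} are all prime, as are those of every other non-superkey FD — the relation is in 3NF.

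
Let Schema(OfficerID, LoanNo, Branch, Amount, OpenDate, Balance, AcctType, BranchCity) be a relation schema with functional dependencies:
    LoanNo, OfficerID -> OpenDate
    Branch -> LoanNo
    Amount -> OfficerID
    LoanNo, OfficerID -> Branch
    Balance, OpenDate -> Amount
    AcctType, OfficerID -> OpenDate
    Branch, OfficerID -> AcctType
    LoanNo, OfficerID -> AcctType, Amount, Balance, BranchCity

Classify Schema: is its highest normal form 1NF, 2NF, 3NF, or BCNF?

Candidate keys: {Amount, Branch}, {Amount, LoanNo}, {Balance, Branch, OpenDate}, {Balance, LoanNo, OpenDate}, {Branch, OfficerID}, {LoanNo, OfficerID}. Prime attributes: {Amount, Balance, Branch, LoanNo, OfficerID, OpenDate}.
Branch -> LoanNo: {Branch}⁺ = {Branch, LoanNo}, which is not all of the attributes, so the left side is not a superkey — BCNF is violated.
But every attribute on its right side ({LoanNo}) is prime, and the same holds for every other non-superkey FD, so 3NF still holds.

3NF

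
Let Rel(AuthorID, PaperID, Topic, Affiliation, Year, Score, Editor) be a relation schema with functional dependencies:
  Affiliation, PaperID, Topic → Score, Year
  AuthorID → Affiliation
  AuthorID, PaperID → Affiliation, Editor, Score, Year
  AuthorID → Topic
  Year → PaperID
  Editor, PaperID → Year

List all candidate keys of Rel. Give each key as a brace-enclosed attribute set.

Attributes never on any right-hand side: {AuthorID} — every candidate key must contain it.
{AuthorID, PaperID}⁺ = {Affiliation, AuthorID, Editor, PaperID, Score, Topic, Year} — all of the relation — so {AuthorID, PaperID} is a candidate key.
{AuthorID, Year}⁺ = {Affiliation, AuthorID, Editor, PaperID, Score, Topic, Year} — all of the relation — so {AuthorID, Year} is a candidate key.
Any other superkey properly contains one of these, so there are no further candidate keys.

{AuthorID, PaperID}, {AuthorID, Year}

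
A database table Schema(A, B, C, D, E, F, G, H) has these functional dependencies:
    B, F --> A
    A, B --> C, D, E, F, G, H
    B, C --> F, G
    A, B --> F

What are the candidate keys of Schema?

{A, B}, {B, C}, {B, F}

{B} never appears on the right of any FD, so every key must include it.
{A, B}⁺ = {A, B, C, D, E, F, G, H} — all of the relation — so {A, B} is a candidate key.
{B, C}⁺ = {A, B, C, D, E, F, G, H} — all of the relation — so {B, C} is a candidate key.
{B, F}⁺ = {A, B, C, D, E, F, G, H} — all of the relation — so {B, F} is a candidate key.
No proper subset of any of these is a key, and no other minimal superkey exists.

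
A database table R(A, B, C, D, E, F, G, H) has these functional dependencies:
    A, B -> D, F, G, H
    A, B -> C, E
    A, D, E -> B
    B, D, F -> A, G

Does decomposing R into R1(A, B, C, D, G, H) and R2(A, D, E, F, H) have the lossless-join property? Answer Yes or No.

No

Common attributes: {A, D, H}; their closure is {A, D, H}.
The closure covers neither R1 nor R2 entirely; the join is not lossless.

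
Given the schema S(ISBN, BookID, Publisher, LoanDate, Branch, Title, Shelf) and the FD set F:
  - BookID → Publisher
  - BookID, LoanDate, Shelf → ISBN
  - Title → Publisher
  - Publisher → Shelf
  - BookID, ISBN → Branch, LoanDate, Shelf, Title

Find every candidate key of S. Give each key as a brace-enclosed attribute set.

{BookID} never appears on the right of any FD, so every key must include it.
Closure of {BookID, ISBN} is {BookID, Branch, ISBN, LoanDate, Publisher, Shelf, Title}, the whole schema; {BookID, ISBN} is a candidate key.
Closure of {BookID, LoanDate} is {BookID, Branch, ISBN, LoanDate, Publisher, Shelf, Title}, the whole schema; {BookID, LoanDate} is a candidate key.
No proper subset of any of these is a key, and no other minimal superkey exists.

{BookID, ISBN}, {BookID, LoanDate}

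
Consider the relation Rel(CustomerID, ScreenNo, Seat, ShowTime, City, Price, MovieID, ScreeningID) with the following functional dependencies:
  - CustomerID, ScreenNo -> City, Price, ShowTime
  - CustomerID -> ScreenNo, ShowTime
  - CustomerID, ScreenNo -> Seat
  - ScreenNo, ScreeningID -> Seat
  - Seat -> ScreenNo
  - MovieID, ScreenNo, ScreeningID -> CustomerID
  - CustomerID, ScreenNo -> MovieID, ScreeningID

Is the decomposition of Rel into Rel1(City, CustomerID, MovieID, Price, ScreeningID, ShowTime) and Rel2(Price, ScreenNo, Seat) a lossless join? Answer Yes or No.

No

The shared attributes are {Price} and {Price}⁺ = {Price}.
Neither Rel1 nor Rel2 is contained in that closure, so the decomposition is lossy.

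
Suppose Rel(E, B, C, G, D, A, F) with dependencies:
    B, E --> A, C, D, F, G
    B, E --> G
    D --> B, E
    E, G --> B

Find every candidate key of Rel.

{B, E}, {D}, {E, G}

Closure of {D} is {A, B, C, D, E, F, G}, the whole schema; {D} is a candidate key.
Closure of {B, E} is {A, B, C, D, E, F, G}, the whole schema; {B, E} is a candidate key.
Closure of {E, G} is {A, B, C, D, E, F, G}, the whole schema; {E, G} is a candidate key.
Any other superkey properly contains one of these, so there are no further candidate keys.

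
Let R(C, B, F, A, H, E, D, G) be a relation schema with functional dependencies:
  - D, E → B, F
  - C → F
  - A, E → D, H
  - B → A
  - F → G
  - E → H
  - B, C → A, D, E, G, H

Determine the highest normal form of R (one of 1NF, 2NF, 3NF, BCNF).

1NF

Candidate keys: {A, C, E}, {B, C}, {C, D, E}. Prime attributes: {A, B, C, D, E}.
For D, E → B, F we have {D, E}⁺ = {A, B, D, E, F, G, H}; {D, E} is not a superkey, so BCNF fails.
D, E → B, F has non-prime {F} on the right and a non-superkey on the left, so 3NF fails.
The proper key subset {C} of {B, C} determines non-prime {F, G}, so the relation is not even in 2NF.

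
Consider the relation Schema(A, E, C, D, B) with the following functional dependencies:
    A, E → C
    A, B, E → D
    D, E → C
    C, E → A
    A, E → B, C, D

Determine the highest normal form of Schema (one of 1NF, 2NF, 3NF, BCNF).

Candidate keys: {A, E}, {C, E}, {D, E}. Prime attributes: {A, C, D, E}.
Every FD has a superkey on the left, so the relation is in BCNF.

BCNF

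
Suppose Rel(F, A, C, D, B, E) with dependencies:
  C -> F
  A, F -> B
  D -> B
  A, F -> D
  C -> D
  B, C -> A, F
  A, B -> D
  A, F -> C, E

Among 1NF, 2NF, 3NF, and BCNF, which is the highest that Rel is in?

2NF

Candidate keys: {A, F}, {C}. Prime attributes: {A, C, F}.
D -> B: {D}⁺ = {B, D}, which is not all of the attributes, so the left side is not a superkey — BCNF is violated.
D -> B determines the non-prime attribute {B} from a non-superkey — 3NF is violated.
No non-prime attribute depends on a proper subset of any candidate key, so 2NF holds.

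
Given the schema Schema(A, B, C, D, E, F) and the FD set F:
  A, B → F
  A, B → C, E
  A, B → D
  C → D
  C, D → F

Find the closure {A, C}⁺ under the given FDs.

Start with {A, C}.
C → D applies; add {D} → now {A, C, D}.
C, D → F applies; add {F} → now {A, C, D, F}.
No further FD applies.

{A, C, D, F}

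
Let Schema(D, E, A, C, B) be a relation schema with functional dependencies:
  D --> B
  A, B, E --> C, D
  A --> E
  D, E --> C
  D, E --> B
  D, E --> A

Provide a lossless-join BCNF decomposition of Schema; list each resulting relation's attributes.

Candidate keys of the original relation: {A, B}, {A, D}, {D, E}.
Within {A, B, C, D, E}: {D}⁺ ∩ {A, B, C, D, E} = {B, D}, not the whole set, so D --> B violates BCNF; decompose into {B, D} and {A, C, D, E}.
{B, D}: every determinant is a superkey — BCNF.
Within {A, C, D, E}: {A}⁺ ∩ {A, C, D, E} = {A, E}, not the whole set, so A --> E violates BCNF; decompose into {A, E} and {A, C, D}.
{A, E}: every determinant is a superkey — BCNF.
{A, C, D}: every determinant is a superkey — BCNF.

{A, C, D}; {A, E}; {B, D}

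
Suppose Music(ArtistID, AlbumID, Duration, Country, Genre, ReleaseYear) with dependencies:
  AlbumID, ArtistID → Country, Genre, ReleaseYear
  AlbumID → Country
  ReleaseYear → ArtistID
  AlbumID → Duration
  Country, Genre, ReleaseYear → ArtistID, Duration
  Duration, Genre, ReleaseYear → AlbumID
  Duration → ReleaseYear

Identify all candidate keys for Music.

Closure of {AlbumID} is {AlbumID, ArtistID, Country, Duration, Genre, ReleaseYear}, the whole schema; {AlbumID} is a candidate key.
Closure of {Duration, Genre} is {AlbumID, ArtistID, Country, Duration, Genre, ReleaseYear}, the whole schema; {Duration, Genre} is a candidate key.
Closure of {Country, Genre, ReleaseYear} is {AlbumID, ArtistID, Country, Duration, Genre, ReleaseYear}, the whole schema; {Country, Genre, ReleaseYear} is a candidate key.
Any other superkey properly contains one of these, so there are no further candidate keys.

{AlbumID}, {Country, Genre, ReleaseYear}, {Duration, Genre}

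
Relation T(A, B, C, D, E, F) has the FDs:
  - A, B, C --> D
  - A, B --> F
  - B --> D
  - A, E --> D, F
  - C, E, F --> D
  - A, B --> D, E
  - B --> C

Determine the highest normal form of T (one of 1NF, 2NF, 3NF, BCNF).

1NF

Candidate key: {A, B}. Prime attributes: {A, B}.
B --> D breaks BCNF: {B}⁺ = {B, C, D}, so {B} is not a superkey.
B --> D determines the non-prime attribute {D} from a non-superkey — 3NF is violated.
{B} is a proper subset of the key {A, B}, and {B}⁺ contains the non-prime attributes {C, D} — a partial dependency, so 2NF is violated.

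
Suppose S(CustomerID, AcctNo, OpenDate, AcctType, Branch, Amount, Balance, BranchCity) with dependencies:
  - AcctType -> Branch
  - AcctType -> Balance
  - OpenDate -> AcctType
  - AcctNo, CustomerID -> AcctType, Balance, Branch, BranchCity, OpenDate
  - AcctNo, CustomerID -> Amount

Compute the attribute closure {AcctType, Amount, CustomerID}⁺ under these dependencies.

{AcctType, Amount, Balance, Branch, CustomerID}

Start with {AcctType, Amount, CustomerID}.
AcctType -> Branch applies; add {Branch} → now {AcctType, Amount, Branch, CustomerID}.
AcctType -> Balance applies; add {Balance} → now {AcctType, Amount, Balance, Branch, CustomerID}.
No further FD applies.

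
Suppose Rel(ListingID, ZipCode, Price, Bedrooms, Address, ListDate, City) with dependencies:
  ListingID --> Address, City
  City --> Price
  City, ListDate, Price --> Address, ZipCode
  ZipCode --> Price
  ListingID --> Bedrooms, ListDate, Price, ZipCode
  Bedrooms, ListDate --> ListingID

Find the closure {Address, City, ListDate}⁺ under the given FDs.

Start with {Address, City, ListDate}.
City --> Price applies; add {Price} → now {Address, City, ListDate, Price}.
City, ListDate, Price --> Address, ZipCode applies; add {ZipCode} → now {Address, City, ListDate, Price, ZipCode}.
No further FD applies.

{Address, City, ListDate, Price, ZipCode}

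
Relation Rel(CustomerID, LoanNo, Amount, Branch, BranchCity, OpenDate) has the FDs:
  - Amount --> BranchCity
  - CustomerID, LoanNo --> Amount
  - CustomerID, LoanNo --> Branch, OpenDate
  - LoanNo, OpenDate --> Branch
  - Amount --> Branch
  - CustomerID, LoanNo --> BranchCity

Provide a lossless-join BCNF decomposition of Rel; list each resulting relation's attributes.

{Amount, Branch, BranchCity}; {Amount, CustomerID, LoanNo, OpenDate}

Candidate key of the original relation: {CustomerID, LoanNo}.
Within {Amount, Branch, BranchCity, CustomerID, LoanNo, OpenDate}: {Amount}⁺ ∩ {Amount, Branch, BranchCity, CustomerID, LoanNo, OpenDate} = {Amount, Branch, BranchCity}, not the whole set, so Amount --> Branch, BranchCity violates BCNF; decompose into {Amount, Branch, BranchCity} and {Amount, CustomerID, LoanNo, OpenDate}.
{Amount, Branch, BranchCity} is in BCNF.
{Amount, CustomerID, LoanNo, OpenDate} is in BCNF.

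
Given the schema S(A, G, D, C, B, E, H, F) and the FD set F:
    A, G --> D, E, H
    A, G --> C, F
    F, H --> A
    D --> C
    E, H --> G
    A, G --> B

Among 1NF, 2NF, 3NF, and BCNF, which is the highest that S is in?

Candidate keys: {A, E, H}, {A, G}, {E, F, H}, {F, G, H}. Prime attributes: {A, E, F, G, H}.
For F, H --> A we have {F, H}⁺ = {A, F, H}; {F, H} is not a superkey, so BCNF fails.
D --> C has non-prime {C} on the right and a non-superkey on the left, so 3NF fails.
No proper subset of a key has a non-prime attribute in its closure, so there is no partial dependency; 2NF holds.

2NF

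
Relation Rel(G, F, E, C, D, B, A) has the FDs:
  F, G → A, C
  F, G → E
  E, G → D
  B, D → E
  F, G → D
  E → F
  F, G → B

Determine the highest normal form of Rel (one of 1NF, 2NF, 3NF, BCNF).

3NF

Candidate keys: {B, D, G}, {E, G}, {F, G}. Prime attributes: {B, D, E, F, G}.
For B, D → E we have {B, D}⁺ = {B, D, E, F}; {B, D} is not a superkey, so BCNF fails.
But every attribute on its right side ({E}) is prime, and the same holds for every other non-superkey FD, so 3NF still holds.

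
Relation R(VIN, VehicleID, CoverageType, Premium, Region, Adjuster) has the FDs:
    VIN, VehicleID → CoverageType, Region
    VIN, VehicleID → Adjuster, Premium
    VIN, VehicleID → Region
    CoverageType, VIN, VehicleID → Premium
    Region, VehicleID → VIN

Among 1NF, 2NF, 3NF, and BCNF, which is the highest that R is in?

Candidate keys: {Region, VehicleID}, {VIN, VehicleID}. Prime attributes: {Region, VIN, VehicleID}.
The left-hand side of every FD is a superkey, so BCNF is satisfied.

BCNF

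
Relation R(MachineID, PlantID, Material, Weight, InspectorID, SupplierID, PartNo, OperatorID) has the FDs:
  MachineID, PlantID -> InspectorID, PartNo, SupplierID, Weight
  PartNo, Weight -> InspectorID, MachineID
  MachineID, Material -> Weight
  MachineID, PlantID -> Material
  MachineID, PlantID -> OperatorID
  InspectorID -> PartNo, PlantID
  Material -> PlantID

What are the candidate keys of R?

{InspectorID, MachineID}, {InspectorID, Weight}, {MachineID, Material}, {MachineID, PlantID}, {PartNo, Weight}

Closure of {InspectorID, MachineID} is {InspectorID, MachineID, Material, OperatorID, PartNo, PlantID, SupplierID, Weight}, the whole schema; {InspectorID, MachineID} is a candidate key.
Closure of {InspectorID, Weight} is {InspectorID, MachineID, Material, OperatorID, PartNo, PlantID, SupplierID, Weight}, the whole schema; {InspectorID, Weight} is a candidate key.
Closure of {MachineID, Material} is {InspectorID, MachineID, Material, OperatorID, PartNo, PlantID, SupplierID, Weight}, the whole schema; {MachineID, Material} is a candidate key.
Closure of {MachineID, PlantID} is {InspectorID, MachineID, Material, OperatorID, PartNo, PlantID, SupplierID, Weight}, the whole schema; {MachineID, PlantID} is a candidate key.
Closure of {PartNo, Weight} is {InspectorID, MachineID, Material, OperatorID, PartNo, PlantID, SupplierID, Weight}, the whole schema; {PartNo, Weight} is a candidate key.
Any other superkey properly contains one of these, so there are no further candidate keys.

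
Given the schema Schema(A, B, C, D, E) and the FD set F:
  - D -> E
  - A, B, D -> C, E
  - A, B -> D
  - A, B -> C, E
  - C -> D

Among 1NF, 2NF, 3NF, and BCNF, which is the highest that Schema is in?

Candidate key: {A, B}. Prime attributes: {A, B}.
For D -> E we have {D}⁺ = {D, E}; {D} is not a superkey, so BCNF fails.
D -> E determines the non-prime attribute {E} from a non-superkey — 3NF is violated.
No proper subset of a key has a non-prime attribute in its closure, so there is no partial dependency; 2NF holds.

2NF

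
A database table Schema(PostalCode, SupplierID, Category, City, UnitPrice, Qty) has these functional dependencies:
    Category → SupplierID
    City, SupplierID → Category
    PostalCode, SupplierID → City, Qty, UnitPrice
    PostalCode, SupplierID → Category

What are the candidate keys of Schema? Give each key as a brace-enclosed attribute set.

{Category, PostalCode}, {PostalCode, SupplierID}

No FD produces {PostalCode}, so it must be in every candidate key.
{Category, PostalCode}⁺ = {Category, City, PostalCode, Qty, SupplierID, UnitPrice}, which is every attribute, so {Category, PostalCode} is a candidate key.
{PostalCode, SupplierID}⁺ = {Category, City, PostalCode, Qty, SupplierID, UnitPrice}, which is every attribute, so {PostalCode, SupplierID} is a candidate key.
These are minimal and exhaustive — every other superkey contains one of them.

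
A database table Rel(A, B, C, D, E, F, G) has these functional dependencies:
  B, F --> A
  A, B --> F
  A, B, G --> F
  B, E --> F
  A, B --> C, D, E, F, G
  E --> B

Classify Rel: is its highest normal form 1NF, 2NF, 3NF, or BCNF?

Candidate keys: {A, B}, {B, F}, {E}. Prime attributes: {A, B, E, F}.
Each dependency's left side is a superkey — BCNF holds.

BCNF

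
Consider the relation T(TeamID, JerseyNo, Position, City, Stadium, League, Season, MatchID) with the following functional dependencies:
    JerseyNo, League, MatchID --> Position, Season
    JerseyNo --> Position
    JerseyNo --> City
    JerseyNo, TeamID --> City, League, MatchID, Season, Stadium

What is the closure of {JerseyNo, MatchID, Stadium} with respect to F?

{City, JerseyNo, MatchID, Position, Stadium}

Start with {JerseyNo, MatchID, Stadium}.
JerseyNo --> Position applies; add {Position} → now {JerseyNo, MatchID, Position, Stadium}.
JerseyNo --> City applies; add {City} → now {City, JerseyNo, MatchID, Position, Stadium}.
No further FD applies.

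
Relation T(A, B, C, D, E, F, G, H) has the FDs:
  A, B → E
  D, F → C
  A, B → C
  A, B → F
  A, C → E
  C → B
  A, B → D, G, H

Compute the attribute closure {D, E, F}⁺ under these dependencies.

{B, C, D, E, F}

Start with {D, E, F}.
D, F → C applies; add {C} → now {C, D, E, F}.
C → B applies; add {B} → now {B, C, D, E, F}.
No further FD applies.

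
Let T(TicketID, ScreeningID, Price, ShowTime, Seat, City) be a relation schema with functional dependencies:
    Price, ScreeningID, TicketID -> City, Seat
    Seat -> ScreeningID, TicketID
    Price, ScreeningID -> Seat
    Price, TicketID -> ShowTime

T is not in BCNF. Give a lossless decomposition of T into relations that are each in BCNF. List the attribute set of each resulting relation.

{City, Price, Seat, ShowTime}; {ScreeningID, Seat, TicketID}

Candidate keys of the original relation: {Price, ScreeningID}, {Price, Seat}.
In {City, Price, ScreeningID, Seat, ShowTime, TicketID}, {Seat} is not a superkey ({Seat}⁺ restricted to this set is {ScreeningID, Seat, TicketID}), so split on Seat -> ScreeningID, TicketID into {ScreeningID, Seat, TicketID} and {City, Price, Seat, ShowTime}.
{ScreeningID, Seat, TicketID} has no BCNF violation.
{City, Price, Seat, ShowTime} has no BCNF violation.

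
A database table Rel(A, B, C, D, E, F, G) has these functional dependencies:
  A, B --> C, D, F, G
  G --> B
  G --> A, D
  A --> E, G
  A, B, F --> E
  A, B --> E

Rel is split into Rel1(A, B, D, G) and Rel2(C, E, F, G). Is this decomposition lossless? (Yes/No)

Yes

The shared attributes are {G} and {G}⁺ = {A, B, C, D, E, F, G}.
Since Rel1 ⊆ {A, B, C, D, E, F, G}, the intersection is a superkey of Rel1; the decomposition is lossless.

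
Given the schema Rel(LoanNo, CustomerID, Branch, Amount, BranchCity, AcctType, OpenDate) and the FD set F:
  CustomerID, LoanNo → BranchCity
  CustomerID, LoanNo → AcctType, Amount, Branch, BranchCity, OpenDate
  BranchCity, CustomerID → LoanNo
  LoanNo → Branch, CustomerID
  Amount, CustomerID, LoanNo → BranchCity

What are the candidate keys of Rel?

Closure of {LoanNo} is {AcctType, Amount, Branch, BranchCity, CustomerID, LoanNo, OpenDate}, the whole schema; {LoanNo} is a candidate key.
Closure of {BranchCity, CustomerID} is {AcctType, Amount, Branch, BranchCity, CustomerID, LoanNo, OpenDate}, the whole schema; {BranchCity, CustomerID} is a candidate key.
Any other superkey properly contains one of these, so there are no further candidate keys.

{BranchCity, CustomerID}, {LoanNo}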